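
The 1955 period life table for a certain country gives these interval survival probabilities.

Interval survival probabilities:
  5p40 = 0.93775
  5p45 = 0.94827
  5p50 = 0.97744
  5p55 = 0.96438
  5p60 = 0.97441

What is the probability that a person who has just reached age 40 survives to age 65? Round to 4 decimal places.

0.8168

Survival from 40 to 65 is the product of surviving each interval: 0.93775 × 0.94827 × 0.97744 × 0.96438 × 0.97441.
= 0.816769.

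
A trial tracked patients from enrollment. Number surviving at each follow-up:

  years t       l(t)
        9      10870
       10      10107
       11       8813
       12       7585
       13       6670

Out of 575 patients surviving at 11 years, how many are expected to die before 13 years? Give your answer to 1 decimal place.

The relevant probability is 1 − 6670/8813 = 0.243164.
Expected number = 575 × 0.243164 = 139.8.

139.8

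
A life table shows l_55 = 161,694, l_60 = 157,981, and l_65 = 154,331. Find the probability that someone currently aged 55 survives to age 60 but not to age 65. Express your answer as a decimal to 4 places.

This is the probability of reaching 60 but not 65, conditional on being alive at 55: (l_60 − l_65) / l_55.
= (157,981 − 154,331) / 161,694 = 3,650 / 161,694 = 0.022574.

0.0226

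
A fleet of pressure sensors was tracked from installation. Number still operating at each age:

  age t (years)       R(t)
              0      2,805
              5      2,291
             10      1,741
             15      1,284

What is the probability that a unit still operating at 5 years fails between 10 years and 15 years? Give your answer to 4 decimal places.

This is the probability of reaching 10 but not 15, conditional on being operational at 5: (R(10) − R(15)) / R(5).
= (1,741 − 1,284) / 2,291 = 457 / 2,291 = 0.199476.

0.1995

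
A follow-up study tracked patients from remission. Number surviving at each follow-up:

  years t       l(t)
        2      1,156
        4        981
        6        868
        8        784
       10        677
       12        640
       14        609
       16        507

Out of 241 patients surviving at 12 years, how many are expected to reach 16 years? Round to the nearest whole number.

The relevant probability is 507/640 = 0.792188.
Expected number = 241 × 0.792188 = 191.

191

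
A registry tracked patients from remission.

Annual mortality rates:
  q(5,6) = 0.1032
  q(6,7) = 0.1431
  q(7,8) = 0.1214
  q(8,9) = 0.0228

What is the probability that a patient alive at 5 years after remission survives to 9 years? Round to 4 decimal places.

0.6598

The overall survival probability is (1 − 0.1032) × (1 − 0.1431) × (1 − 0.1214) × (1 − 0.0228).
= 0.8968 × 0.8569 × 0.8786 × 0.9772 = 0.659782.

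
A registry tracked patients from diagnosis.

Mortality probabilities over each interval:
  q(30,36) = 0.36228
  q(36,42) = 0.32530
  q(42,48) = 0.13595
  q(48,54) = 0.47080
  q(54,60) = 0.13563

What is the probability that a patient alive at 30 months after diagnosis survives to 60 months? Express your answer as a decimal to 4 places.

0.1701

Chaining the interval survival probabilities: (1 − 0.36228) × (1 − 0.32530) × (1 − 0.13595) × (1 − 0.47080) × (1 − 0.13563).
= 0.63772 × 0.67470 × 0.86405 × 0.52920 × 0.86437 = 0.170059.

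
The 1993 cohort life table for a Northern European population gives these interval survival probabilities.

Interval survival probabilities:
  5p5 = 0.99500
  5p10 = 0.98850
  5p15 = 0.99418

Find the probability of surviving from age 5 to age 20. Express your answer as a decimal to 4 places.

Chaining the interval survival probabilities: 0.99500 × 0.98850 × 0.99418.
= 0.977833.

0.9778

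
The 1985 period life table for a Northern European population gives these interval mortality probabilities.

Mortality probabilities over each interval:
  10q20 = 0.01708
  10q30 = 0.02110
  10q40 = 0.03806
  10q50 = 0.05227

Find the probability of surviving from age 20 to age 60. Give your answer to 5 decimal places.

0.87718

Survival from 20 to 60 is the product of surviving each interval: (1 − 0.01708) × (1 − 0.02110) × (1 − 0.03806) × (1 − 0.05227).
= 0.98292 × 0.97890 × 0.96194 × 0.94773 = 0.877181.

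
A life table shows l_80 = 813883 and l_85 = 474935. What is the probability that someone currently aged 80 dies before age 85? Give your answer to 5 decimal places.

0.41646

P(die before 85 | alive at 80) = 1 − l_85/l_80 = 1 − 474935/813883 = (338948)/813883 = 0.416458.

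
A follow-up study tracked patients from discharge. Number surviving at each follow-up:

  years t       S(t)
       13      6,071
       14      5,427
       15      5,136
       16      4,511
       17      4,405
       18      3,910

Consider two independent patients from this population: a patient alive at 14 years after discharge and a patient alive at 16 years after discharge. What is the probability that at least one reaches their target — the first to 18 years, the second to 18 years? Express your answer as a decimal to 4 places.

0.9628

p₁ = S(18)/S(14) = 3,910/5,427 = 0.720472; p₂ = S(18)/S(16) = 3,910/4,511 = 0.866770.
P(at least one) = 1 − (1−p₁)(1−p₂) = 1 − 0.279528 × 0.133230 = 0.962758.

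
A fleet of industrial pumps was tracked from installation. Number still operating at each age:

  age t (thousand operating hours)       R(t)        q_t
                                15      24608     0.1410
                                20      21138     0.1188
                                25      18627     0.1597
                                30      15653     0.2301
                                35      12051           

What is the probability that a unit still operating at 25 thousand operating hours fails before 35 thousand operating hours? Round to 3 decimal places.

P(fail before 35 | operational at 25) = 1 − R(35)/R(25) = 1 − 12051/18627 = (6576)/18627 = 0.353036.

0.353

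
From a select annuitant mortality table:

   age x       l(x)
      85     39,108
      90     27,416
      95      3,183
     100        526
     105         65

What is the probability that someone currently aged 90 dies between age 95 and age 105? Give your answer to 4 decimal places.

This is the probability of reaching 95 but not 105, conditional on being alive at 90: (l(95) − l(105)) / l(90).
= (3,183 − 65) / 27,416 = 3,118 / 27,416 = 0.113729.

0.1137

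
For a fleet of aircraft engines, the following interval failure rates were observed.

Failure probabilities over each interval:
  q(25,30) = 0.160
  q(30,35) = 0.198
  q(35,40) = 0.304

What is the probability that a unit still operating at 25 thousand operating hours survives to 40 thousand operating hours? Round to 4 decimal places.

0.4689

P(survive 25→40) = (1 − 0.160) × (1 − 0.198) × (1 − 0.304).
= 0.840 × 0.802 × 0.696 = 0.468881.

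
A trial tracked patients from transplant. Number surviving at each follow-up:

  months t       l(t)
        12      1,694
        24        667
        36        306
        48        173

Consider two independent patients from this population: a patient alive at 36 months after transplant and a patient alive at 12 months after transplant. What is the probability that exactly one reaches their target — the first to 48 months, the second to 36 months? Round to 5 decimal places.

p₁ = l(48)/l(36) = 173/306 = 0.565359; p₂ = l(36)/l(12) = 306/1,694 = 0.180638.
P(exactly one) = p₁(1−p₂) + (1−p₁)p₂ = 0.463234 + 0.078513 = 0.541746.

0.54175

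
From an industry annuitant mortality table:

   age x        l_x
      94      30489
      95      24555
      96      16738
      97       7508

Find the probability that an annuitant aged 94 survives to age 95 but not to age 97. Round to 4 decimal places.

0.5591

We want 1|2q94 = (l_95 − l_97)/l_94.
This is the probability of reaching 95 but not 97, conditional on being alive at 94: (l_95 − l_97) / l_94.
= (24555 − 7508) / 30489 = 17047 / 30489 = 0.559120.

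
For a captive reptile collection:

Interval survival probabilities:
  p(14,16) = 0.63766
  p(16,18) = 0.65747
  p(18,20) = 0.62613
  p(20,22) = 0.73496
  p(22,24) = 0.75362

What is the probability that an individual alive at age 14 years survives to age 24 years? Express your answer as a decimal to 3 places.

The overall survival probability is 0.63766 × 0.65747 × 0.62613 × 0.73496 × 0.75362.
= 0.145394.

0.145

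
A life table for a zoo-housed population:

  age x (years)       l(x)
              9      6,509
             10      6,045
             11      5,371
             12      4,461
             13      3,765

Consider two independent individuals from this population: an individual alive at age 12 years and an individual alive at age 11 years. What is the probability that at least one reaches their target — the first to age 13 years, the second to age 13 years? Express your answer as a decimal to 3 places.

p₁ = l(13)/l(12) = 3,765/4,461 = 0.843981; p₂ = l(13)/l(11) = 3,765/5,371 = 0.700987.
P(at least one) = 1 − (1−p₁)(1−p₂) = 1 − 0.156019 × 0.299013 = 0.953348.

0.953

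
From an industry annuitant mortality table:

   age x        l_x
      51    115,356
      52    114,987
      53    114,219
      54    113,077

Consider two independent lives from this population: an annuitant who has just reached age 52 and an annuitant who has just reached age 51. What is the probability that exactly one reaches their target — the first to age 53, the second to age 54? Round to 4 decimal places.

0.0262

p₁ = l_53/l_52 = 114,219/114,987 = 0.993321; p₂ = l_54/l_51 = 113,077/115,356 = 0.980244.
P(exactly one) = p₁(1−p₂) + (1−p₁)p₂ = 0.019624 + 0.006547 = 0.026171.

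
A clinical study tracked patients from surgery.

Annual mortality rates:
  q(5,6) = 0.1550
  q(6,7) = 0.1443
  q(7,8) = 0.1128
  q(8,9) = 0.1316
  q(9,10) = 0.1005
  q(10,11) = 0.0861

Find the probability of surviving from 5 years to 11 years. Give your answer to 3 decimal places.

The overall survival probability is (1 − 0.1550) × (1 − 0.1443) × (1 − 0.1128) × (1 − 0.1316) × (1 − 0.1005) × (1 − 0.0861).
= 0.8450 × 0.8557 × 0.8872 × 0.8684 × 0.8995 × 0.9139 = 0.457951.

0.458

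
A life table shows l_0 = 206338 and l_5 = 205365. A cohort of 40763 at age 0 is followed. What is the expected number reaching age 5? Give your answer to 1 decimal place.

The relevant probability is 205365/206338 = 0.995284.
Expected number = 40763 × 0.995284 = 40570.8.

40570.8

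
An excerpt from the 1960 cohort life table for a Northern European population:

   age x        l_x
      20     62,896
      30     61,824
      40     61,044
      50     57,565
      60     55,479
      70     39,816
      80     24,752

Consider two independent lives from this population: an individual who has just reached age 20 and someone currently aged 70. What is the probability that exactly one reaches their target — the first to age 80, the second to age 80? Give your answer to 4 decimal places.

0.5259

p₁ = l_80/l_20 = 24,752/62,896 = 0.393539; p₂ = l_80/l_70 = 24,752/39,816 = 0.621660.
P(exactly one) = p₁(1−p₂) + (1−p₁)p₂ = 0.148892 + 0.377013 = 0.525904.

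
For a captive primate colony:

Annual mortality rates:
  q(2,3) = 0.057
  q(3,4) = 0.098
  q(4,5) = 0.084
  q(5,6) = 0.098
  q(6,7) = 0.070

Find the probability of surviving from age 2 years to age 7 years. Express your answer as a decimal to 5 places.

0.65359

The overall survival probability is (1 − 0.057) × (1 − 0.098) × (1 − 0.084) × (1 − 0.098) × (1 − 0.070).
= 0.943 × 0.902 × 0.916 × 0.902 × 0.930 = 0.653587.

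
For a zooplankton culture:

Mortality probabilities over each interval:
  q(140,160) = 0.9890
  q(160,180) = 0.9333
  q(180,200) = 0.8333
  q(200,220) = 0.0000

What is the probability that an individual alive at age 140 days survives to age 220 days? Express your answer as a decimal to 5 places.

0.00012

P(survive 140→220) = (1 − 0.9890) × (1 − 0.9333) × (1 − 0.8333) × (1 − 0.0000).
= 0.0110 × 0.0667 × 0.1667 × 1.0000 = 0.000122.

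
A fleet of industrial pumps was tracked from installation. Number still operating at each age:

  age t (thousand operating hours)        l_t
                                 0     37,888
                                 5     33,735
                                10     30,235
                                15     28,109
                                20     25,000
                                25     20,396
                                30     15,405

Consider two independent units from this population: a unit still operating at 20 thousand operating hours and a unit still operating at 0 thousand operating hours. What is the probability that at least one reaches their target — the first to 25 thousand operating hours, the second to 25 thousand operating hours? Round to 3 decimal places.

p₁ = l_25/l_20 = 20,396/25,000 = 0.815840; p₂ = l_25/l_0 = 20,396/37,888 = 0.538323.
P(at least one) = 1 − (1−p₁)(1−p₂) = 1 − 0.184160 × 0.461677 = 0.914978.

0.915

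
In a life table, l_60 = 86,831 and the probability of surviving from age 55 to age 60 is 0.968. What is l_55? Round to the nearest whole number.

89701

l_55 = l_60 / p = 86,831 / 0.968 = 89701.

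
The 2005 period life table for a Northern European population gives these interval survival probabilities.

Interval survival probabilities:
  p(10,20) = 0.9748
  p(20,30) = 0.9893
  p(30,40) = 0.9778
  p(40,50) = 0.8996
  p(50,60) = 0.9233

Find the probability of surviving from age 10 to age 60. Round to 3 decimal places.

0.783

P(survive 10→60) = 0.9748 × 0.9893 × 0.9778 × 0.8996 × 0.9233.
= 0.783224.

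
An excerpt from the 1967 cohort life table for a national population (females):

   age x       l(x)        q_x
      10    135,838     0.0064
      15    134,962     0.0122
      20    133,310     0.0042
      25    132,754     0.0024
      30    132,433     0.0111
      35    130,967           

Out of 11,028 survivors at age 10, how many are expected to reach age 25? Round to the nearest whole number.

10778

The relevant probability is 132,754/135,838 = 0.977296.
Expected number = 11,028 × 0.977296 = 10778.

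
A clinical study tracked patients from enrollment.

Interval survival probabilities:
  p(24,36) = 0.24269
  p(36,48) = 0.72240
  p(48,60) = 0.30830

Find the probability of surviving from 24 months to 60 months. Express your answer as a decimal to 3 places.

Chaining the interval survival probabilities: 0.24269 × 0.72240 × 0.30830.
= 0.054051.

0.054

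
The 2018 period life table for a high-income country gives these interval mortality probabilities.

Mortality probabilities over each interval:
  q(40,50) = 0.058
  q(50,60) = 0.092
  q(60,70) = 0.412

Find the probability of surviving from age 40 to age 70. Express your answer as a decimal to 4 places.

0.5029

P(survive 40→70) = (1 − 0.058) × (1 − 0.092) × (1 − 0.412).
= 0.942 × 0.908 × 0.588 = 0.502938.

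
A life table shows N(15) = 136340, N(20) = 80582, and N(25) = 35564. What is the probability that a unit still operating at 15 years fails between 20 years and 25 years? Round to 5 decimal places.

0.33019

This is the probability of reaching 20 but not 25, conditional on being operational at 15: (N(20) − N(25)) / N(15).
= (80582 − 35564) / 136340 = 45018 / 136340 = 0.330189.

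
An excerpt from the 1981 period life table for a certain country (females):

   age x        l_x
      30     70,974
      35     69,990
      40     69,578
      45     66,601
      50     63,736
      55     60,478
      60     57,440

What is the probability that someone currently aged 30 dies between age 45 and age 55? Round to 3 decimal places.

We want 15|10q30 = (l_45 − l_55)/l_30.
This is the probability of reaching 45 but not 55, conditional on being alive at 30: (l_45 − l_55) / l_30.
= (66,601 − 60,478) / 70,974 = 6,123 / 70,974 = 0.086271.

0.086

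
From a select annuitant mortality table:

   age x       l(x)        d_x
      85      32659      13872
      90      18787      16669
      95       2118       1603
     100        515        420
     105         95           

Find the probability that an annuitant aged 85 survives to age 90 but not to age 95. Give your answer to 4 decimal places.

0.5104

This is the probability of reaching 90 but not 95, conditional on being alive at 85: (l(90) − l(95)) / l(85).
= (18787 − 2118) / 32659 = 16669 / 32659 = 0.510395.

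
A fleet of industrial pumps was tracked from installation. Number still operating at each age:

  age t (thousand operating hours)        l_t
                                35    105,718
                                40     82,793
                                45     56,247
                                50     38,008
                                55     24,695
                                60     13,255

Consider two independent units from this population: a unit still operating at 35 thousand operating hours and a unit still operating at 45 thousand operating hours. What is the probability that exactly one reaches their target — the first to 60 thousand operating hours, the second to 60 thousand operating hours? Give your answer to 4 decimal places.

0.3019

p₁ = l_60/l_35 = 13,255/105,718 = 0.125381; p₂ = l_60/l_45 = 13,255/56,247 = 0.235657.
P(exactly one) = p₁(1−p₂) + (1−p₁)p₂ = 0.095834 + 0.206110 = 0.301944.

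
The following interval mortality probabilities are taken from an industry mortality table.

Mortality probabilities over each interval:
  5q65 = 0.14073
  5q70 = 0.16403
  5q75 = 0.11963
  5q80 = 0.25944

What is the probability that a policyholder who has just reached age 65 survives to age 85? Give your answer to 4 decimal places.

20p65 = (1 − 0.14073) × (1 − 0.16403) × (1 − 0.11963) × (1 − 0.25944).
= 0.85927 × 0.83597 × 0.88037 × 0.74056 = 0.468323.

0.4683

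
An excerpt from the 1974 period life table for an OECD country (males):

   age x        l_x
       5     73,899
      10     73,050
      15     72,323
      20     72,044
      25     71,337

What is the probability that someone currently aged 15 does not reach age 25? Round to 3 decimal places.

0.014

P(die before 25 | alive at 15) = 1 − l_25/l_15 = 1 − 71,337/72,323 = (986)/72,323 = 0.013633.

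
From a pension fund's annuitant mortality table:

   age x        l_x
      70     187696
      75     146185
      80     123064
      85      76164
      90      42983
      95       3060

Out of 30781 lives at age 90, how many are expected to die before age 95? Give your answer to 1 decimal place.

The relevant probability is 1 − 3060/42983 = 0.928809.
Expected number = 30781 × 0.928809 = 28589.7.

28589.7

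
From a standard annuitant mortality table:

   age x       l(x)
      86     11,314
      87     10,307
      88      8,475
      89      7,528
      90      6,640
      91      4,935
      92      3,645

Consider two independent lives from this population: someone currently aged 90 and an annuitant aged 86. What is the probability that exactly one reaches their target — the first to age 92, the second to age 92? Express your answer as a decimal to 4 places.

p₁ = l(92)/l(90) = 3,645/6,640 = 0.548946; p₂ = l(92)/l(86) = 3,645/11,314 = 0.322167.
P(exactly one) = p₁(1−p₂) + (1−p₁)p₂ = 0.372094 + 0.145315 = 0.517408.

0.5174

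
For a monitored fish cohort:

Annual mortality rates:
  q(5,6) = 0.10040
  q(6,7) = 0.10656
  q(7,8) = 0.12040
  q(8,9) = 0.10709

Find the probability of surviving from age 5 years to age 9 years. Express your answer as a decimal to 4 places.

Chaining the interval survival probabilities: (1 − 0.10040) × (1 − 0.10656) × (1 − 0.12040) × (1 − 0.10709).
= 0.89960 × 0.89344 × 0.87960 × 0.89291 = 0.631259.

0.6313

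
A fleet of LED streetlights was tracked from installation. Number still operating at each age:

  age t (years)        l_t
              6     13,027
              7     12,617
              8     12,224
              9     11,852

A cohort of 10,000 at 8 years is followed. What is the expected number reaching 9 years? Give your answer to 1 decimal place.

The relevant probability is 11,852/12,224 = 0.969568.
Expected number = 10,000 × 0.969568 = 9695.7.

9695.7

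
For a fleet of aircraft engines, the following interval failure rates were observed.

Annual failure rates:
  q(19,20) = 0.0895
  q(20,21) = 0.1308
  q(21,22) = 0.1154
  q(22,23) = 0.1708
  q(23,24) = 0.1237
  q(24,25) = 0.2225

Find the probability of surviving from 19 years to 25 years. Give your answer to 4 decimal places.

P(survive 19→25) = (1 − 0.0895) × (1 − 0.1308) × (1 − 0.1154) × (1 − 0.1708) × (1 − 0.1237) × (1 − 0.2225).
= 0.9105 × 0.8692 × 0.8846 × 0.8292 × 0.8763 × 0.7775 = 0.395511.

0.3955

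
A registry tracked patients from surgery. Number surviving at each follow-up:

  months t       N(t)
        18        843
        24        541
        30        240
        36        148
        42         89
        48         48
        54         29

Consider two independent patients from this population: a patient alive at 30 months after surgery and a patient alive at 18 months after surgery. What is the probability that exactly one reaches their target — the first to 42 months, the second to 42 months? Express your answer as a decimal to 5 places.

0.39811

p₁ = N(42)/N(30) = 89/240 = 0.370833; p₂ = N(42)/N(18) = 89/843 = 0.105575.
P(exactly one) = p₁(1−p₂) + (1−p₁)p₂ = 0.331682 + 0.066424 = 0.398107.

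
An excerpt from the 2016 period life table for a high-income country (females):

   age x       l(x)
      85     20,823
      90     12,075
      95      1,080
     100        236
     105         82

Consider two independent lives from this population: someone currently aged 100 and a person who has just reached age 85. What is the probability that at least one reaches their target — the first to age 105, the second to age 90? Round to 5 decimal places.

p₁ = l(105)/l(100) = 82/236 = 0.347458; p₂ = l(90)/l(85) = 12,075/20,823 = 0.579888.
P(at least one) = 1 − (1−p₁)(1−p₂) = 1 − 0.652542 × 0.420112 = 0.725859.

0.72586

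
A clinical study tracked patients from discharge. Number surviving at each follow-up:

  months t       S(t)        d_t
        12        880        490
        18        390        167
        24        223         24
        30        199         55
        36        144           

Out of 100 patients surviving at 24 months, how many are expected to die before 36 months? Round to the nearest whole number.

The relevant probability is 1 − 144/223 = 0.354260.
Expected number = 100 × 0.354260 = 35.

35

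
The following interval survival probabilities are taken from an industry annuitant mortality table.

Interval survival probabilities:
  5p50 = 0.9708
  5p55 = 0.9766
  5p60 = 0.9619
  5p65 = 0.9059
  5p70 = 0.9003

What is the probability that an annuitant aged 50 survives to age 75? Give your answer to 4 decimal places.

25p50 = 0.9708 × 0.9766 × 0.9619 × 0.9059 × 0.9003.
= 0.743779.

0.7438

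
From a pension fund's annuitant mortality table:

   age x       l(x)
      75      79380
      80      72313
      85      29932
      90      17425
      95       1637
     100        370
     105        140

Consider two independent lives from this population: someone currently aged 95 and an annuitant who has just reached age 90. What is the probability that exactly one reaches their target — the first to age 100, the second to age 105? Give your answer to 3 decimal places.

0.230

p₁ = l(100)/l(95) = 370/1637 = 0.226023; p₂ = l(105)/l(90) = 140/17425 = 0.008034.
P(exactly one) = p₁(1−p₂) + (1−p₁)p₂ = 0.224207 + 0.006218 = 0.230425.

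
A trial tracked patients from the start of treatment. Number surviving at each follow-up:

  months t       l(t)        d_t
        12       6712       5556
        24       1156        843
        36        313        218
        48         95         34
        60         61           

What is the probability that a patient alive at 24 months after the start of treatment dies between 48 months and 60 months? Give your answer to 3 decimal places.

0.029

This is the probability of reaching 48 but not 60, conditional on being alive at 24: (l(48) − l(60)) / l(24).
= (95 − 61) / 1156 = 34 / 1156 = 0.029412.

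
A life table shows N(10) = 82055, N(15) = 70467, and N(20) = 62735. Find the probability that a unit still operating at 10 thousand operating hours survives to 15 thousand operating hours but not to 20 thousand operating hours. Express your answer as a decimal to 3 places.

0.094

This is the probability of reaching 15 but not 20, conditional on being operational at 10: (N(15) − N(20)) / N(10).
= (70467 − 62735) / 82055 = 7732 / 82055 = 0.094229.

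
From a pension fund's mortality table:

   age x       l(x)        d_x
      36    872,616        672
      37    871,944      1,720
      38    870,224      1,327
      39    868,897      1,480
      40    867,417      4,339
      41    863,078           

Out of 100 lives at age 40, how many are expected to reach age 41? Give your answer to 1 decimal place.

99.5

The relevant probability is 863,078/867,417 = 0.994998.
Expected number = 100 × 0.994998 = 99.5.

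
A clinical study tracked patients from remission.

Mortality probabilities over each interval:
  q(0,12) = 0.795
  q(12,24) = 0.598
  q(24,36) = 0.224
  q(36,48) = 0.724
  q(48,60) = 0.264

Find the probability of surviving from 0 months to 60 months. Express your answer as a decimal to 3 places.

0.013

Chaining the interval survival probabilities: (1 − 0.795) × (1 − 0.598) × (1 − 0.224) × (1 − 0.724) × (1 − 0.264).
= 0.205 × 0.402 × 0.776 × 0.276 × 0.736 = 0.012991.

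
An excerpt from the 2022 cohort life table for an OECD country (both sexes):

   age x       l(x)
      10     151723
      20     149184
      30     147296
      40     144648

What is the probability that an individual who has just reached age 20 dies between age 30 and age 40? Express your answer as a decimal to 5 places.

This is the probability of reaching 30 but not 40, conditional on being alive at 20: (l(30) − l(40)) / l(20).
= (147296 − 144648) / 149184 = 2648 / 149184 = 0.017750.

0.01775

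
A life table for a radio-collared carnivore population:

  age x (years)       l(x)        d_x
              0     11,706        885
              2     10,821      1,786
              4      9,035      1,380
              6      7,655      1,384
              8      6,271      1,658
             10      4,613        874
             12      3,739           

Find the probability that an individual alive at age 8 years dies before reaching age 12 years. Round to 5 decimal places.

0.40376

P(die before 12 | alive at 8) = 1 − l(12)/l(8) = 1 − 3,739/6,271 = (2,532)/6,271 = 0.403763.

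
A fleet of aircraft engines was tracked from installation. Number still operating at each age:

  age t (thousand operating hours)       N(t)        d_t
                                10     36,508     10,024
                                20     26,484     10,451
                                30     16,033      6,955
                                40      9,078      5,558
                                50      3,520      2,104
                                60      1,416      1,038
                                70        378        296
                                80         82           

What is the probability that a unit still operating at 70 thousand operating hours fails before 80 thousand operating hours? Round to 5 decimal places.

0.78307

P(fail before 80 | operational at 70) = 1 − N(80)/N(70) = 1 − 82/378 = (296)/378 = 0.783069.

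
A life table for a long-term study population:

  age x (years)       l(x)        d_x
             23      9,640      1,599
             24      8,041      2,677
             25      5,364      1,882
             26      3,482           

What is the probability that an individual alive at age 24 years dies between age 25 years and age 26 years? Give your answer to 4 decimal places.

0.2341

This is the probability of reaching 25 but not 26, conditional on being alive at 24: (l(25) − l(26)) / l(24).
= (5,364 − 3,482) / 8,041 = 1,882 / 8,041 = 0.234050.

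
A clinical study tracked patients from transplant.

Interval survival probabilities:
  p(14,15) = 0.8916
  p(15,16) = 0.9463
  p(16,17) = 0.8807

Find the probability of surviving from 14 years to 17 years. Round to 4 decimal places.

Survival from 14 to 17 is the product of surviving each interval: 0.8916 × 0.9463 × 0.8807.
= 0.743065.

0.7431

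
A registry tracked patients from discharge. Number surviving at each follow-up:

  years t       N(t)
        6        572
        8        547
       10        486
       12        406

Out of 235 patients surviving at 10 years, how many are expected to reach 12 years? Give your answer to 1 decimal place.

The relevant probability is 406/486 = 0.835391.
Expected number = 235 × 0.835391 = 196.3.

196.3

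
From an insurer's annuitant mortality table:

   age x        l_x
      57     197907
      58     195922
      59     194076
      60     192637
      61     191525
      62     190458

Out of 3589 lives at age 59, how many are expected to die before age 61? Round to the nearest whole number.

47

The relevant probability is 1 − 191525/194076 = 0.013144.
Expected number = 3589 × 0.013144 = 47.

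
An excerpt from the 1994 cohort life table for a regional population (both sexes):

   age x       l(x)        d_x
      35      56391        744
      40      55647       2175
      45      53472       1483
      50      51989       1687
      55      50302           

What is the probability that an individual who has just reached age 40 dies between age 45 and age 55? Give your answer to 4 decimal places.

This is the probability of reaching 45 but not 55, conditional on being alive at 40: (l(45) − l(55)) / l(40).
= (53472 − 50302) / 55647 = 3170 / 55647 = 0.056966.

0.0570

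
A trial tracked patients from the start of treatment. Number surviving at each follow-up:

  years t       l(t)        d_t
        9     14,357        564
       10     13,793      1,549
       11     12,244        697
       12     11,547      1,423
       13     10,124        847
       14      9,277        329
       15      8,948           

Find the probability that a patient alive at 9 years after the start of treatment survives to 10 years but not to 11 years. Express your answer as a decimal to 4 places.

This is the probability of reaching 10 but not 11, conditional on being alive at 9: (l(10) − l(11)) / l(9).
= (13,793 − 12,244) / 14,357 = 1,549 / 14,357 = 0.107892.

0.1079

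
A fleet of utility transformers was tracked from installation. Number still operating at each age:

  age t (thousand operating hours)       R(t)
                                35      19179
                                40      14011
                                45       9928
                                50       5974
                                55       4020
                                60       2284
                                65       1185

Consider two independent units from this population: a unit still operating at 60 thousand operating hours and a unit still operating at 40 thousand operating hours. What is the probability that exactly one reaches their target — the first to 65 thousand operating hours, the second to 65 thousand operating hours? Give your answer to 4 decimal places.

0.5156

p₁ = R(65)/R(60) = 1185/2284 = 0.518827; p₂ = R(65)/R(40) = 1185/14011 = 0.084576.
P(exactly one) = p₁(1−p₂) + (1−p₁)p₂ = 0.474947 + 0.040696 = 0.515642.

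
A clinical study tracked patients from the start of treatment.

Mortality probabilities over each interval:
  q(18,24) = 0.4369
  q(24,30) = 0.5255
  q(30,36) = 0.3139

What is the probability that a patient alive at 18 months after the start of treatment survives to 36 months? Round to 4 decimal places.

Chaining the interval survival probabilities: (1 − 0.4369) × (1 − 0.5255) × (1 − 0.3139).
= 0.5631 × 0.4745 × 0.6861 = 0.183320.

0.1833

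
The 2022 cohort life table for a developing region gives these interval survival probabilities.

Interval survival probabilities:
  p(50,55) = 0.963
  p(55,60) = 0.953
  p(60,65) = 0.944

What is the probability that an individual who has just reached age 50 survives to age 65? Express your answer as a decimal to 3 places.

0.866

P(survive 50→65) = 0.963 × 0.953 × 0.944.
= 0.866346.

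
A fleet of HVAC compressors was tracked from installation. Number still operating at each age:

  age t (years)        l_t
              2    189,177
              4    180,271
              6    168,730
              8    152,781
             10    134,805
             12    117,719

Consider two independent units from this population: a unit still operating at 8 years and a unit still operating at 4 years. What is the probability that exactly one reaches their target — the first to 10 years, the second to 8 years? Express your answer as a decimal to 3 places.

p₁ = l_10/l_8 = 134,805/152,781 = 0.882341; p₂ = l_8/l_4 = 152,781/180,271 = 0.847507.
P(exactly one) = p₁(1−p₂) + (1−p₁)p₂ = 0.134551 + 0.099717 = 0.234268.

0.234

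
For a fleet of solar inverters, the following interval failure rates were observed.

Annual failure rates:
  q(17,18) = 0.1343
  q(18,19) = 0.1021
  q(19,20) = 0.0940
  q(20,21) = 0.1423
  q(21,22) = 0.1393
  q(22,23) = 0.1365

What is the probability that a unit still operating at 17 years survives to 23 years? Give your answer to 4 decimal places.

0.4489

Chaining the interval survival probabilities: (1 − 0.1343) × (1 − 0.1021) × (1 − 0.0940) × (1 − 0.1423) × (1 − 0.1393) × (1 − 0.1365).
= 0.8657 × 0.8979 × 0.9060 × 0.8577 × 0.8607 × 0.8635 = 0.448924.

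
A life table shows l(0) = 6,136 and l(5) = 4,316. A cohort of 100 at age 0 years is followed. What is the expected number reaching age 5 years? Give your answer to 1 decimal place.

70.3

The relevant probability is 4,316/6,136 = 0.703390.
Expected number = 100 × 0.703390 = 70.3.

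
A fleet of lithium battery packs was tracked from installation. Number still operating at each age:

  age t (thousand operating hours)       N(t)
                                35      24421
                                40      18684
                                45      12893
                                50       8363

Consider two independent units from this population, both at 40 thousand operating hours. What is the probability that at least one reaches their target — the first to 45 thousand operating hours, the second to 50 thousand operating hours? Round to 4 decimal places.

p₁ = N(45)/N(40) = 12893/18684 = 0.690056; p₂ = N(50)/N(40) = 8363/18684 = 0.447602.
P(at least one) = 1 − (1−p₁)(1−p₂) = 1 − 0.309944 × 0.552398 = 0.828788.

0.8288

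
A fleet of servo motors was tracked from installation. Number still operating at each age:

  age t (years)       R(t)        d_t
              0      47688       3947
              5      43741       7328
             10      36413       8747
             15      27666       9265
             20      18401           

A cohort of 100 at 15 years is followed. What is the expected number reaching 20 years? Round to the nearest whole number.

67

The relevant probability is 18401/27666 = 0.665112.
Expected number = 100 × 0.665112 = 67.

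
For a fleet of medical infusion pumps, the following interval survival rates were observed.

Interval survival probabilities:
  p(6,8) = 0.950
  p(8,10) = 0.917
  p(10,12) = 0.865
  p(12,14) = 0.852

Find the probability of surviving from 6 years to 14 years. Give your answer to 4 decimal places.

Survival from 6 to 14 is the product of surviving each interval: 0.950 × 0.917 × 0.865 × 0.852.
= 0.642020.

0.6420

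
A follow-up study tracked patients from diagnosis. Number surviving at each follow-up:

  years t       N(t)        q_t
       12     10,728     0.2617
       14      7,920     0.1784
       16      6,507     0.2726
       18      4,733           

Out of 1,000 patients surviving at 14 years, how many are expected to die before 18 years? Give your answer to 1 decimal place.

The relevant probability is 1 − 4,733/7,920 = 0.402399.
Expected number = 1,000 × 0.402399 = 402.4.

402.4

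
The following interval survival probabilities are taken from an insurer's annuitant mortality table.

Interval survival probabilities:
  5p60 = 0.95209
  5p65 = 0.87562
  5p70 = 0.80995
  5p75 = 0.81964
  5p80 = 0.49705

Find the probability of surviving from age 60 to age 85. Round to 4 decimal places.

25p60 = 0.95209 × 0.87562 × 0.80995 × 0.81964 × 0.49705.
= 0.275090.

0.2751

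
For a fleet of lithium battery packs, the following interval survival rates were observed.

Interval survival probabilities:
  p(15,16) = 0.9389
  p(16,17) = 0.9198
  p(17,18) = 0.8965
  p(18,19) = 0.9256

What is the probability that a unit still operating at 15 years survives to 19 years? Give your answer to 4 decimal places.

Chaining the interval survival probabilities: 0.9389 × 0.9198 × 0.8965 × 0.9256.
= 0.716616.

0.7166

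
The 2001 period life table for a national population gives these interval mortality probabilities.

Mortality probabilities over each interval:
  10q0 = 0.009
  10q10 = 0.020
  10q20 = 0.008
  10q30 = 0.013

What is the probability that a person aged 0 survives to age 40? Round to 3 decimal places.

40p0 = (1 − 0.009) × (1 − 0.020) × (1 − 0.008) × (1 − 0.013).
= 0.991 × 0.980 × 0.992 × 0.987 = 0.950886.

0.951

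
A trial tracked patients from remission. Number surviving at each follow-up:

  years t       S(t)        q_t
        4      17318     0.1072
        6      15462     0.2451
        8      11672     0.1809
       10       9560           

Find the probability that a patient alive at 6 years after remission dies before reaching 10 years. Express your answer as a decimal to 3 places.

0.382

P(die before 10 | alive at 6) = 1 − S(10)/S(6) = 1 − 9560/15462 = (5902)/15462 = 0.381710.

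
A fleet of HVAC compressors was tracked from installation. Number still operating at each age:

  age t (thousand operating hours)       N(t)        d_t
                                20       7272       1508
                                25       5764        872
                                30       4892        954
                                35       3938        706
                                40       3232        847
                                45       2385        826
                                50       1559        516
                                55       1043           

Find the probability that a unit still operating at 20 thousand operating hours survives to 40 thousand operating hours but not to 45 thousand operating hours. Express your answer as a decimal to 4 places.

This is the probability of reaching 40 but not 45, conditional on being operational at 20: (N(40) − N(45)) / N(20).
= (3232 − 2385) / 7272 = 847 / 7272 = 0.116474.

0.1165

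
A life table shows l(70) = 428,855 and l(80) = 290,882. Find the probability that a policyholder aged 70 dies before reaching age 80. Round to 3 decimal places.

P(die before 80 | alive at 70) = 1 − l(80)/l(70) = 1 − 290,882/428,855 = (137,973)/428,855 = 0.321724.

0.322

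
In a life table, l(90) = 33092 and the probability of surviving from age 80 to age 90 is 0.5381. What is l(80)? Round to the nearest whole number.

61498

l(80) = l(90) / p = 33092 / 0.5381 = 61498.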